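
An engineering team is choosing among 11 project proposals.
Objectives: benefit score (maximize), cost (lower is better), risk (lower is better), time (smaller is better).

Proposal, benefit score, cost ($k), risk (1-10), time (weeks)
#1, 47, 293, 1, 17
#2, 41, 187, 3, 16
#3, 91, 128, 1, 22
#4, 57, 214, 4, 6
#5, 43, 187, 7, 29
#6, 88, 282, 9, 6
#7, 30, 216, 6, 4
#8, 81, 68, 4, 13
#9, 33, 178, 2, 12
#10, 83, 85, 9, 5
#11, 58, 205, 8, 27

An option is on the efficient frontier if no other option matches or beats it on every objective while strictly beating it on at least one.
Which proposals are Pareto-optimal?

#1, #2, #3, #4, #6, #7, #8, #9, #10

#1: not dominated.
#2: not dominated.
#3: not dominated (best benefit score).
#4: not dominated.
#5: dominated by #3 (benefit score 91≥43, cost 128≤187, risk 1≤7, time 22≤29).
#6: not dominated.
#7: not dominated (best time).
#8: not dominated (best cost).
#9: not dominated.
#10: not dominated.
#11: dominated by #3 (benefit score 91≥58, cost 128≤205, risk 1≤8, time 22≤27).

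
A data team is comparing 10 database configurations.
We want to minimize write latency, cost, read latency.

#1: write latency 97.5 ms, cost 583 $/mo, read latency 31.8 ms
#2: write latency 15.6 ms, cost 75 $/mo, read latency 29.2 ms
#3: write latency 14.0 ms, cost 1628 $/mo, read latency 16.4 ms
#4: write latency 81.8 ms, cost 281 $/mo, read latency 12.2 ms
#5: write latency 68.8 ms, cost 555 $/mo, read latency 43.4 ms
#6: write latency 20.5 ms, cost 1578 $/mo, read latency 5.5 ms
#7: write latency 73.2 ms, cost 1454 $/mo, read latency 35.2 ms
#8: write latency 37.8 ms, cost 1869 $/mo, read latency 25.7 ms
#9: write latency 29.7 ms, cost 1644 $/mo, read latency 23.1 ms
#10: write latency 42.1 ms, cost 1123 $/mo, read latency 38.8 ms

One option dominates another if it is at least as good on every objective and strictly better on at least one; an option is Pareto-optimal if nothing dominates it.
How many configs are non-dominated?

#1: dominated by #2 (write latency 15.6≤97.5, cost 75≤583, read latency 29.2≤31.8).
#2: not dominated (best cost).
#3: not dominated (best write latency).
#4: not dominated.
#5: dominated by #2 (write latency 15.6≤68.8, cost 75≤555, read latency 29.2≤43.4).
#6: not dominated (best read latency).
#7: dominated by #2 (write latency 15.6≤73.2, cost 75≤1454, read latency 29.2≤35.2).
#8: dominated by #3 (write latency 14.0≤37.8, cost 1628≤1869, read latency 16.4≤25.7).
#9: dominated by #3 (write latency 14.0≤29.7, cost 1628≤1644, read latency 16.4≤23.1).
#10: dominated by #2 (write latency 15.6≤42.1, cost 75≤1123, read latency 29.2≤38.8).
Pareto-optimal: #2, #3, #4, #6 → 4.

4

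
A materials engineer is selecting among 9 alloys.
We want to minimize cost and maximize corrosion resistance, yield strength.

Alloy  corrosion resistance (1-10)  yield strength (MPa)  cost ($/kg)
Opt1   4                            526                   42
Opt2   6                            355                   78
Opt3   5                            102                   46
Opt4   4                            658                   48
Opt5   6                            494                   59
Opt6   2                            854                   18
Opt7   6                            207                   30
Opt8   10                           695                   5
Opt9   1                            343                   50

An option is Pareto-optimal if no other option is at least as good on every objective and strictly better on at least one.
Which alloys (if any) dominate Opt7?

Opt8

Opt8: corrosion resistance 10≥6, yield strength 695≥207, cost 5≤30 — dominates Opt7.
Others (Opt1, Opt2, Opt3, Opt4, Opt5, Opt6, Opt9) are each worse than Opt7 on at least one objective.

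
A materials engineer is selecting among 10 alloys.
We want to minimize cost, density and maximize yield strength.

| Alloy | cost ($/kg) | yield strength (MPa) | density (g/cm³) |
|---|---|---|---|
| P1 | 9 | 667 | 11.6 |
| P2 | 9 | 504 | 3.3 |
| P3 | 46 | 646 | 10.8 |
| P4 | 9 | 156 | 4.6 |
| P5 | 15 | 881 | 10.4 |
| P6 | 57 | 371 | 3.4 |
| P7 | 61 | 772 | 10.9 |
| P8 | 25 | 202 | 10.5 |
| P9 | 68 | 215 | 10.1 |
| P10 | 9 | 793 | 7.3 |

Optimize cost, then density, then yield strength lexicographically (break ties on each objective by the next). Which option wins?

P2

First minimize cost: best is 9, kept {P1, P2, P4, P10}.
Then minimize density: best is 3.3, kept {P2}.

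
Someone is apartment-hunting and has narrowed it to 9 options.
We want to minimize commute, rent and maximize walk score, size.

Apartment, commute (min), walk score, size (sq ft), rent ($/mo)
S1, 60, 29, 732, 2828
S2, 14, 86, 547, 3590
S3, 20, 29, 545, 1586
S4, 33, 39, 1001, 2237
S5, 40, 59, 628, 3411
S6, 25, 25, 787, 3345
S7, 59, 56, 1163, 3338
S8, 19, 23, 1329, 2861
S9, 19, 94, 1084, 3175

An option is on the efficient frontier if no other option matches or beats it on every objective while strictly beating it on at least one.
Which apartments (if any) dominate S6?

S9

S9: commute 19≤25, walk score 94≥25, size 1084≥787, rent 3175≤3345 — dominates S6.
Others (S1, S2, S3, S4, S5, S7, S8) are each worse than S6 on at least one objective.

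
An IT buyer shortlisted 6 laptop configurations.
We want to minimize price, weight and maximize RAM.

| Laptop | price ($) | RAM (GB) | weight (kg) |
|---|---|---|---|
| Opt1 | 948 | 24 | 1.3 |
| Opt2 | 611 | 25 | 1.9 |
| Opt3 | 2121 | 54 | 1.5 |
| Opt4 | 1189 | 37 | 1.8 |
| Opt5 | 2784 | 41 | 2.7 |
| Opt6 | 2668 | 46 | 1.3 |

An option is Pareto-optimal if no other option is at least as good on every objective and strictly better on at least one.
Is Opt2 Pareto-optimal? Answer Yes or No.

Yes

Opt1: worse on price (948 vs 611).
Opt3: worse on price (2121 vs 611).
Opt4: worse on price (1189 vs 611).
Opt5: worse on price (2784 vs 611).
Opt6: worse on price (2668 vs 611).
No option is at least as good as Opt2 on every objective and strictly better on one.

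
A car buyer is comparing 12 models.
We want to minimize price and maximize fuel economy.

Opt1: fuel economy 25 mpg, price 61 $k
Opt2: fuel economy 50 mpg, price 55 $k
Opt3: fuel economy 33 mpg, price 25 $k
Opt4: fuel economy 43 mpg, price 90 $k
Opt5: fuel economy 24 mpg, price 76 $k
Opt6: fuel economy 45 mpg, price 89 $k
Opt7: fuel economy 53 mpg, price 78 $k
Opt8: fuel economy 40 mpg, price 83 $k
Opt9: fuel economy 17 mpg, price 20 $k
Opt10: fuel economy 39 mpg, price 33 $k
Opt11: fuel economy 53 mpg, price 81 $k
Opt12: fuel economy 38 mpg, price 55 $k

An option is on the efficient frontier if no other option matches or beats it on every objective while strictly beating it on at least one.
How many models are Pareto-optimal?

Opt1: dominated by Opt2 (fuel economy 50≥25, price 55≤61).
Opt2: not dominated.
Opt3: not dominated.
Opt4: dominated by Opt2 (fuel economy 50≥43, price 55≤90).
Opt5: dominated by Opt1 (fuel economy 25≥24, price 61≤76).
Opt6: dominated by Opt2 (fuel economy 50≥45, price 55≤89).
Opt7: not dominated.
Opt8: dominated by Opt2 (fuel economy 50≥40, price 55≤83).
Opt9: not dominated (best price).
Opt10: not dominated.
Opt11: dominated by Opt7 (fuel economy 53≥53, price 78≤81).
Opt12: dominated by Opt2 (fuel economy 50≥38, price 55≤55).
Pareto-optimal: Opt2, Opt3, Opt7, Opt9, Opt10 → 5.

5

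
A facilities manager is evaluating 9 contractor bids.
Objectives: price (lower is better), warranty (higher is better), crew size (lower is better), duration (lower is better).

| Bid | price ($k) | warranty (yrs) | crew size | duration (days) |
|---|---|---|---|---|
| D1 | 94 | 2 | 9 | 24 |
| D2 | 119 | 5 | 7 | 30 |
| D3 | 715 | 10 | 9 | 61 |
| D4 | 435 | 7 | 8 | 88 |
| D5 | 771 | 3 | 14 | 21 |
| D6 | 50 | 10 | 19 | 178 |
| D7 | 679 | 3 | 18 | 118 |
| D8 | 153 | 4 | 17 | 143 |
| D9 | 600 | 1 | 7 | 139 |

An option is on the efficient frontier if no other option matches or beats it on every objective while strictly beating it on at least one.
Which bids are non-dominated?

D1, D2, D3, D4, D5, D6

D1: not dominated.
D2: not dominated.
D3: not dominated.
D4: not dominated.
D5: not dominated (best duration).
D6: not dominated (best price).
D7: dominated by D2 (price 119≤679, warranty 5≥3, crew size 7≤18, duration 30≤118).
D8: dominated by D2 (price 119≤153, warranty 5≥4, crew size 7≤17, duration 30≤143).
D9: dominated by D2 (price 119≤600, warranty 5≥1, crew size 7≤7, duration 30≤139).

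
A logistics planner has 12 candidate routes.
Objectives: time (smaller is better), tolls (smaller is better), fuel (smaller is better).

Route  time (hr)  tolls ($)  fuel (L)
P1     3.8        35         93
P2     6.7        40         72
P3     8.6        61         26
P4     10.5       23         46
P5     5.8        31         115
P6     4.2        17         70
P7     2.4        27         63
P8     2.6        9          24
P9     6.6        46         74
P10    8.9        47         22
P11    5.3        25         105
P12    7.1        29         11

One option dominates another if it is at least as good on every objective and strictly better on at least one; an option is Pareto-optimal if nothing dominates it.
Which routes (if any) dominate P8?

P1: worse on time (3.8 vs 2.6).
P2: worse on time (6.7 vs 2.6).
P3: worse on time (8.6 vs 2.6).
P4: worse on time (10.5 vs 2.6).
P5: worse on time (5.8 vs 2.6).
P6: worse on time (4.2 vs 2.6).
P7: worse on tolls (27 vs 9).
P9: worse on time (6.6 vs 2.6).
P10: worse on time (8.9 vs 2.6).
P11: worse on time (5.3 vs 2.6).
P12: worse on time (7.1 vs 2.6).
No option dominates P8.

none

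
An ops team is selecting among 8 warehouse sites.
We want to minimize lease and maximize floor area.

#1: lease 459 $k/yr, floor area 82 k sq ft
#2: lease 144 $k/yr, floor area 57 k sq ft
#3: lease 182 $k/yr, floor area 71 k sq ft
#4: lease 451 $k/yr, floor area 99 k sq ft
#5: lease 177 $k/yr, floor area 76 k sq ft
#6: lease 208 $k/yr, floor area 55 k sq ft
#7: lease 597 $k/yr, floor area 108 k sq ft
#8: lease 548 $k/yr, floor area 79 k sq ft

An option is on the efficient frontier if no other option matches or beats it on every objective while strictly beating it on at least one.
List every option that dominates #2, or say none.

none

#1: worse on lease (459 vs 144).
#3: worse on lease (182 vs 144).
#4: worse on lease (451 vs 144).
#5: worse on lease (177 vs 144).
#6: worse on lease (208 vs 144).
#7: worse on lease (597 vs 144).
#8: worse on lease (548 vs 144).
No option dominates #2.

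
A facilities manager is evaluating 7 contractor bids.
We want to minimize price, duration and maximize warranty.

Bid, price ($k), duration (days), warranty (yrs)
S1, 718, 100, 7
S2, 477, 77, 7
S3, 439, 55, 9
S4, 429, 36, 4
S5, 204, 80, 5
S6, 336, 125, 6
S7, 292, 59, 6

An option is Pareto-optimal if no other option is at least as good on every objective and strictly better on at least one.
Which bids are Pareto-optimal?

S3, S4, S5, S7

S1: dominated by S2 (price 477≤718, duration 77≤100, warranty 7≥7).
S2: dominated by S3 (price 439≤477, duration 55≤77, warranty 9≥7).
S3: not dominated (best warranty).
S4: not dominated (best duration).
S5: not dominated (best price).
S6: dominated by S7 (price 292≤336, duration 59≤125, warranty 6≥6).
S7: not dominated.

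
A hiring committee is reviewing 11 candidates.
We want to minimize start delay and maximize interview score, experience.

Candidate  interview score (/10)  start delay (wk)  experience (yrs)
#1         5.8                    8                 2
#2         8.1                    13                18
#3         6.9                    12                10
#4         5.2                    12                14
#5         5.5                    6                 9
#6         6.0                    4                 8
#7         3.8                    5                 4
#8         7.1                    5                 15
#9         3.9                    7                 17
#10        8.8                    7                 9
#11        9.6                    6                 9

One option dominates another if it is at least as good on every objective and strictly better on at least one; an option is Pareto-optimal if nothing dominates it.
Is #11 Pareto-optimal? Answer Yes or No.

Yes

#1: worse on interview score (5.8 vs 9.6).
#2: worse on interview score (8.1 vs 9.6).
#3: worse on interview score (6.9 vs 9.6).
#4: worse on interview score (5.2 vs 9.6).
#5: worse on interview score (5.5 vs 9.6).
#6: worse on interview score (6.0 vs 9.6).
#7: worse on interview score (3.8 vs 9.6).
#8: worse on interview score (7.1 vs 9.6).
#9: worse on interview score (3.9 vs 9.6).
#10: worse on interview score (8.8 vs 9.6).
No option is at least as good as #11 on every objective and strictly better on one.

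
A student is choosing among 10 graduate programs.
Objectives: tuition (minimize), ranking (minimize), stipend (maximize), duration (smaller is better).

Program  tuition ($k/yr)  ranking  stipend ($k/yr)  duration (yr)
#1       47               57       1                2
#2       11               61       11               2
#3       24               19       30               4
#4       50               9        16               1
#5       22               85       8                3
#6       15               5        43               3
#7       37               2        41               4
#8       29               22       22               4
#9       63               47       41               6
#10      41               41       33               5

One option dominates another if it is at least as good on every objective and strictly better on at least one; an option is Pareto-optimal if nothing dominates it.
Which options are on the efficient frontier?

#1: not dominated.
#2: not dominated (best tuition).
#3: dominated by #6 (tuition 15≤24, ranking 5≤19, stipend 43≥30, duration 3≤4).
#4: not dominated (best duration).
#5: dominated by #2 (tuition 11≤22, ranking 61≤85, stipend 11≥8, duration 2≤3).
#6: not dominated (best stipend).
#7: not dominated (best ranking).
#8: dominated by #3 (tuition 24≤29, ranking 19≤22, stipend 30≥22, duration 4≤4).
#9: dominated by #6 (tuition 15≤63, ranking 5≤47, stipend 43≥41, duration 3≤6).
#10: dominated by #6 (tuition 15≤41, ranking 5≤41, stipend 43≥33, duration 3≤5).

#1, #2, #4, #6, #7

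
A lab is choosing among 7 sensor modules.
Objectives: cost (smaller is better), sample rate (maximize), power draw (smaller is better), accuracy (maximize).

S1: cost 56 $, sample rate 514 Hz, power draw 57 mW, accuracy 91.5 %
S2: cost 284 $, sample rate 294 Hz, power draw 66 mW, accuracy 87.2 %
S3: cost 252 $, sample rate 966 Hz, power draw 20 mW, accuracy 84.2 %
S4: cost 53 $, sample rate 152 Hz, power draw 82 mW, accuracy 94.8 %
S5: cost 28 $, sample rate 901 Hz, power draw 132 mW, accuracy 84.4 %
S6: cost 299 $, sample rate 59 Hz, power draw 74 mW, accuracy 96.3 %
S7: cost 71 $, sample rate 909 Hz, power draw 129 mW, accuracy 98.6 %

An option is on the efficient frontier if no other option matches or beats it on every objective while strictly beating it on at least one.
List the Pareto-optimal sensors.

S1, S3, S4, S5, S6, S7

S1: not dominated.
S2: dominated by S1 (cost 56≤284, sample rate 514≥294, power draw 57≤66, accuracy 91.5≥87.2).
S3: not dominated (best sample rate).
S4: not dominated.
S5: not dominated (best cost).
S6: not dominated.
S7: not dominated (best accuracy).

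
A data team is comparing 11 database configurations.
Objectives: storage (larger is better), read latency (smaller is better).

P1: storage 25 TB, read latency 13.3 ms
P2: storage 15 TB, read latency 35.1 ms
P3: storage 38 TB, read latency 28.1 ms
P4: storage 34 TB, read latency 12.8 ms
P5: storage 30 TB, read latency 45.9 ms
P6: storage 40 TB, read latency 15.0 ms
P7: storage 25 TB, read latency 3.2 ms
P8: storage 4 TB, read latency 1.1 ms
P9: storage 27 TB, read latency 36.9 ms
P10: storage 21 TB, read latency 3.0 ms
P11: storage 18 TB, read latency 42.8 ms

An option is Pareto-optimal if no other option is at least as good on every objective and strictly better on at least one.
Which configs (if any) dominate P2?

P1, P3, P4, P6, P7, P10

P1: storage 25≥15, read latency 13.3≤35.1 — dominates P2.
P3: storage 38≥15, read latency 28.1≤35.1 — dominates P2.
P4: storage 34≥15, read latency 12.8≤35.1 — dominates P2.
P6: storage 40≥15, read latency 15.0≤35.1 — dominates P2.
P7: storage 25≥15, read latency 3.2≤35.1 — dominates P2.
P10: storage 21≥15, read latency 3.0≤35.1 — dominates P2.
Others (P5, P8, P9, P11) are each worse than P2 on at least one objective.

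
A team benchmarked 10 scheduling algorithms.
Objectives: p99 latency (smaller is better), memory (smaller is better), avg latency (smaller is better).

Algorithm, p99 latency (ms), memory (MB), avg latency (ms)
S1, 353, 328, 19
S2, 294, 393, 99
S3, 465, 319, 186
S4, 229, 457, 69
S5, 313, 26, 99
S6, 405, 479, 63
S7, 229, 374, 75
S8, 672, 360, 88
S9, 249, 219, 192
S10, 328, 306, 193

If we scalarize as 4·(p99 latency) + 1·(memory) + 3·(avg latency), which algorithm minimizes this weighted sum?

S1: 4·353 + 1·328 + 3·19 = 1797
S2: 4·294 + 1·393 + 3·99 = 1866
S3: 4·465 + 1·319 + 3·186 = 2737
S4: 4·229 + 1·457 + 3·69 = 1580
S5: 4·313 + 1·26 + 3·99 = 1575
S6: 4·405 + 1·479 + 3·63 = 2288
S7: 4·229 + 1·374 + 3·75 = 1515
S8: 4·672 + 1·360 + 3·88 = 3312
S9: 4·249 + 1·219 + 3·192 = 1791
S10: 4·328 + 1·306 + 3·193 = 2197
Lowest: S7 at 1515.

S7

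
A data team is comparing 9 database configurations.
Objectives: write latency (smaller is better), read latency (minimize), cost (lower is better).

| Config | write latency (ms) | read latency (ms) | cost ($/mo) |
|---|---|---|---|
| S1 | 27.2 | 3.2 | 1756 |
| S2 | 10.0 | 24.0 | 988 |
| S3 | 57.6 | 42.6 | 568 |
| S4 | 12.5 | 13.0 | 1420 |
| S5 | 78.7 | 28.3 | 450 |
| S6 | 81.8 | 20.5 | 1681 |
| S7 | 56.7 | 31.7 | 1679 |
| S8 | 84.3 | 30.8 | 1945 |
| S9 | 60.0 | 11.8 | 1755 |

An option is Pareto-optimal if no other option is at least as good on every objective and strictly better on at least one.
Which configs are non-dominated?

S1, S2, S3, S4, S5, S9

S1: not dominated (best read latency).
S2: not dominated (best write latency).
S3: not dominated.
S4: not dominated.
S5: not dominated (best cost).
S6: dominated by S4 (write latency 12.5≤81.8, read latency 13.0≤20.5, cost 1420≤1681).
S7: dominated by S2 (write latency 10.0≤56.7, read latency 24.0≤31.7, cost 988≤1679).
S8: dominated by S1 (write latency 27.2≤84.3, read latency 3.2≤30.8, cost 1756≤1945).
S9: not dominated.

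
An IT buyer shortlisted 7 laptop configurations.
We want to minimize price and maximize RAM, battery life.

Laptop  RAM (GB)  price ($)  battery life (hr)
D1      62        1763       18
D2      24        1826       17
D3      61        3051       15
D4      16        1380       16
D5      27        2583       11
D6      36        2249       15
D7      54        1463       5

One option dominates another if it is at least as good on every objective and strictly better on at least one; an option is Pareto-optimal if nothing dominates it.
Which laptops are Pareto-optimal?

D1, D4, D7

D1: not dominated (best RAM).
D2: dominated by D1 (RAM 62≥24, price 1763≤1826, battery life 18≥17).
D3: dominated by D1 (RAM 62≥61, price 1763≤3051, battery life 18≥15).
D4: not dominated (best price).
D5: dominated by D1 (RAM 62≥27, price 1763≤2583, battery life 18≥11).
D6: dominated by D1 (RAM 62≥36, price 1763≤2249, battery life 18≥15).
D7: not dominated.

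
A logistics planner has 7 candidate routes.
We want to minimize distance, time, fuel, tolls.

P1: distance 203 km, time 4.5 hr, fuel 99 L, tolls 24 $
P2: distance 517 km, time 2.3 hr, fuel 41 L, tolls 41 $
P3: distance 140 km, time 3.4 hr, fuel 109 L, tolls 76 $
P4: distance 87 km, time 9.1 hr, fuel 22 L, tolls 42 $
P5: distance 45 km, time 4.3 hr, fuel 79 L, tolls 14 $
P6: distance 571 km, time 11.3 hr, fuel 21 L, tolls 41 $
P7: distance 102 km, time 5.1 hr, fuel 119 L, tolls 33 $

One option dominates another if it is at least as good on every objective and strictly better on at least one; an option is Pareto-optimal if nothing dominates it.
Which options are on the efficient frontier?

P1: dominated by P5 (distance 45≤203, time 4.3≤4.5, fuel 79≤99, tolls 14≤24).
P2: not dominated (best time).
P3: not dominated.
P4: not dominated.
P5: not dominated (best distance).
P6: not dominated (best fuel).
P7: dominated by P5 (distance 45≤102, time 4.3≤5.1, fuel 79≤119, tolls 14≤33).

P2, P3, P4, P5, P6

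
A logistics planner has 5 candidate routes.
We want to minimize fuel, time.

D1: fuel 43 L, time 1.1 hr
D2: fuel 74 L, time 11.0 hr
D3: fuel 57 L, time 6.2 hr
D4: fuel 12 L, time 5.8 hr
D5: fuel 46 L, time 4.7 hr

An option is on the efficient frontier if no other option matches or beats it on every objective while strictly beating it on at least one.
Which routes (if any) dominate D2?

D1: fuel 43≤74, time 1.1≤11.0 — dominates D2.
D3: fuel 57≤74, time 6.2≤11.0 — dominates D2.
D4: fuel 12≤74, time 5.8≤11.0 — dominates D2.
D5: fuel 46≤74, time 4.7≤11.0 — dominates D2.

D1, D3, D4, D5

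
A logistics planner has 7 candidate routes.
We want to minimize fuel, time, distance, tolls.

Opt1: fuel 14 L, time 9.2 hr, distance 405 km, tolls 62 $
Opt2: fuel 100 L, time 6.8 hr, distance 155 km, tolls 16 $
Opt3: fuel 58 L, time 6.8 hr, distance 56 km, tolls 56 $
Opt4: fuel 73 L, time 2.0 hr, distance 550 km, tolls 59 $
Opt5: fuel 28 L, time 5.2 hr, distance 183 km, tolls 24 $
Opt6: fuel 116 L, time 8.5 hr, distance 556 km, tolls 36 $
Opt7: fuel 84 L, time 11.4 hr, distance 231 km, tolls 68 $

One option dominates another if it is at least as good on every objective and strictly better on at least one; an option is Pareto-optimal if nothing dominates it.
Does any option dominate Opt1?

Opt2: worse on fuel (100 vs 14).
Opt3: worse on fuel (58 vs 14).
Opt4: worse on fuel (73 vs 14).
Opt5: worse on fuel (28 vs 14).
Opt6: worse on fuel (116 vs 14).
Opt7: worse on fuel (84 vs 14).
No option is at least as good as Opt1 on every objective and strictly better on one.

No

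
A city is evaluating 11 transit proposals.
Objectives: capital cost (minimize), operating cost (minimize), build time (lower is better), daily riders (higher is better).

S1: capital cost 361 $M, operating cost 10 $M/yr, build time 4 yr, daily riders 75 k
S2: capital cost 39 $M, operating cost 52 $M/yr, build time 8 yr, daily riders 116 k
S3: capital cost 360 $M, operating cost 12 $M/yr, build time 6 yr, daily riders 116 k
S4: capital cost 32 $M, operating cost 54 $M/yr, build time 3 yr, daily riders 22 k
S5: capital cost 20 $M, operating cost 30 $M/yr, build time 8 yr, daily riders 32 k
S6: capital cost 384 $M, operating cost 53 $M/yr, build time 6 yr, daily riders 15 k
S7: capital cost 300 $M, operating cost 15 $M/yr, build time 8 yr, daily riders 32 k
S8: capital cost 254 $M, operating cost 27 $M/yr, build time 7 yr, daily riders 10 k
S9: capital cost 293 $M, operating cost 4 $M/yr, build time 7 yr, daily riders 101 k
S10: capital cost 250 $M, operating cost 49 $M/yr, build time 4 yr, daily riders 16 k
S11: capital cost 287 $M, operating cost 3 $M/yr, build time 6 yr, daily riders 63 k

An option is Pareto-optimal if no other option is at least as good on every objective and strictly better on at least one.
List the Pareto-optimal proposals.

S1, S2, S3, S4, S5, S8, S9, S10, S11

S1: not dominated.
S2: not dominated.
S3: not dominated.
S4: not dominated (best build time).
S5: not dominated (best capital cost).
S6: dominated by S1 (capital cost 361≤384, operating cost 10≤53, build time 4≤6, daily riders 75≥15).
S7: dominated by S9 (capital cost 293≤300, operating cost 4≤15, build time 7≤8, daily riders 101≥32).
S8: not dominated.
S9: not dominated.
S10: not dominated.
S11: not dominated (best operating cost).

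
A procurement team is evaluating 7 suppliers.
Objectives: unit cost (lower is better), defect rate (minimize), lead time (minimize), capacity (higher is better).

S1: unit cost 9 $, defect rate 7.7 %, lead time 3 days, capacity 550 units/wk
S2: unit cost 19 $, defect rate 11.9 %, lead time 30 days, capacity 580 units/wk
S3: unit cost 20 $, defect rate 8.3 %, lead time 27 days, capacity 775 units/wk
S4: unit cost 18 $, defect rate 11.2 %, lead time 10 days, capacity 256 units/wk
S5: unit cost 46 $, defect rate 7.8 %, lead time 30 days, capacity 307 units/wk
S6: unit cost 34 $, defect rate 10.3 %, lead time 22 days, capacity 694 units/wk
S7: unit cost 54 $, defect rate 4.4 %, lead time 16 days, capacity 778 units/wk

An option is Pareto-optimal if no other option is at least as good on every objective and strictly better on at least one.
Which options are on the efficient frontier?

S1: not dominated (best unit cost).
S2: not dominated.
S3: not dominated.
S4: dominated by S1 (unit cost 9≤18, defect rate 7.7≤11.2, lead time 3≤10, capacity 550≥256).
S5: dominated by S1 (unit cost 9≤46, defect rate 7.7≤7.8, lead time 3≤30, capacity 550≥307).
S6: not dominated.
S7: not dominated (best defect rate).

S1, S2, S3, S6, S7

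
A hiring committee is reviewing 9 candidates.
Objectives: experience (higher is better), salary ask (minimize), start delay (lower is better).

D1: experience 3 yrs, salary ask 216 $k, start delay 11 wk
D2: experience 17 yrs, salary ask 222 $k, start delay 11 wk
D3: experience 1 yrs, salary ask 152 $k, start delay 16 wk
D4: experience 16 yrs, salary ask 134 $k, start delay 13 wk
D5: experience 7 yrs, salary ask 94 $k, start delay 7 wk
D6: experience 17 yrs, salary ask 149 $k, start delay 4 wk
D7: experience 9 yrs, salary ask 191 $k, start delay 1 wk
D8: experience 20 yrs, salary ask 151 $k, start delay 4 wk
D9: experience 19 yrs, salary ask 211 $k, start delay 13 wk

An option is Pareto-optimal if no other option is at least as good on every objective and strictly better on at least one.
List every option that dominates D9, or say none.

D8

D8: experience 20≥19, salary ask 151≤211, start delay 4≤13 — dominates D9.
Others (D1, D2, D3, D4, D5, D6, D7) are each worse than D9 on at least one objective.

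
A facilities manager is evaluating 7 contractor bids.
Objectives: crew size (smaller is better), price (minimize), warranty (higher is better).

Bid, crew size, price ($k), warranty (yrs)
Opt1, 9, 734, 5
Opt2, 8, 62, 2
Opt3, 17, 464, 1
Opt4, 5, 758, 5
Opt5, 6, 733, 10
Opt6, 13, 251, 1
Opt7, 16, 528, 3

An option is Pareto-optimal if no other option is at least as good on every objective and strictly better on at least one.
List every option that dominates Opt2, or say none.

none

Opt1: worse on crew size (9 vs 8).
Opt3: worse on crew size (17 vs 8).
Opt4: worse on price (758 vs 62).
Opt5: worse on price (733 vs 62).
Opt6: worse on crew size (13 vs 8).
Opt7: worse on crew size (16 vs 8).
No option dominates Opt2.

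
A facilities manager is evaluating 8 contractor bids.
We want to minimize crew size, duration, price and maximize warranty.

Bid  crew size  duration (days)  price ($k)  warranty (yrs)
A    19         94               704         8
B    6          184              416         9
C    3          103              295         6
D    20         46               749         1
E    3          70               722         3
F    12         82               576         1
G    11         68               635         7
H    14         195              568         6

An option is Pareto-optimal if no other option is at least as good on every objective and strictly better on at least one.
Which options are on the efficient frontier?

A, B, C, D, E, F, G

A: not dominated.
B: not dominated (best warranty).
C: not dominated (best price).
D: not dominated (best duration).
E: not dominated.
F: not dominated.
G: not dominated.
H: dominated by B (crew size 6≤14, duration 184≤195, price 416≤568, warranty 9≥6).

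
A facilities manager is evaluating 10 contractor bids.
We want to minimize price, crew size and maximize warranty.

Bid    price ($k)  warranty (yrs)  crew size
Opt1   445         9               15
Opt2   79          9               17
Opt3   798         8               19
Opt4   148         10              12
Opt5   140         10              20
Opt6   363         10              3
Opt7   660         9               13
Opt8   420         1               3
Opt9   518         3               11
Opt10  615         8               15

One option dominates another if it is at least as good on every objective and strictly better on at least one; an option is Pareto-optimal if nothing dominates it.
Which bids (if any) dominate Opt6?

none

Opt1: worse on price (445 vs 363).
Opt2: worse on warranty (9 vs 10).
Opt3: worse on price (798 vs 363).
Opt4: worse on crew size (12 vs 3).
Opt5: worse on crew size (20 vs 3).
Opt7: worse on price (660 vs 363).
Opt8: worse on price (420 vs 363).
Opt9: worse on price (518 vs 363).
Opt10: worse on price (615 vs 363).
No option dominates Opt6.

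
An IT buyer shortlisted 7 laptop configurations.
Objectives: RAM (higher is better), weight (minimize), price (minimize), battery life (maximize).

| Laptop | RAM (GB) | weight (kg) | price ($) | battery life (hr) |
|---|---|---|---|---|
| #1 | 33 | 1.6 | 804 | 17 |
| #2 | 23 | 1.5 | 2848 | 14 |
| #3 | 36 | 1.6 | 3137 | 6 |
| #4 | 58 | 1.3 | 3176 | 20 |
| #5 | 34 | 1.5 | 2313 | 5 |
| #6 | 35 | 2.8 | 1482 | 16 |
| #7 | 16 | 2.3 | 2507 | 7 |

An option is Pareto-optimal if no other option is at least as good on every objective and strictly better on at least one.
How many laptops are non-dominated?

#1: not dominated (best price).
#2: not dominated.
#3: not dominated.
#4: not dominated (best RAM).
#5: not dominated.
#6: not dominated.
#7: dominated by #1 (RAM 33≥16, weight 1.6≤2.3, price 804≤2507, battery life 17≥7).
Pareto-optimal: #1, #2, #3, #4, #5, #6 → 6.

6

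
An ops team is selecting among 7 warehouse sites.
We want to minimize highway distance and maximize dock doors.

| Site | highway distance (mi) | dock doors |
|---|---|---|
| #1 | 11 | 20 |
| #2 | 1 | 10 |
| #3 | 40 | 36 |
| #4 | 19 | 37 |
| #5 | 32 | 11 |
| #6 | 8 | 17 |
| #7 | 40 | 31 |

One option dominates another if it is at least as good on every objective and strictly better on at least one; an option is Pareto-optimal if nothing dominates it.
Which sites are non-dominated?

#1: not dominated.
#2: not dominated (best highway distance).
#3: dominated by #4 (highway distance 19≤40, dock doors 37≥36).
#4: not dominated (best dock doors).
#5: dominated by #1 (highway distance 11≤32, dock doors 20≥11).
#6: not dominated.
#7: dominated by #3 (highway distance 40≤40, dock doors 36≥31).

#1, #2, #4, #6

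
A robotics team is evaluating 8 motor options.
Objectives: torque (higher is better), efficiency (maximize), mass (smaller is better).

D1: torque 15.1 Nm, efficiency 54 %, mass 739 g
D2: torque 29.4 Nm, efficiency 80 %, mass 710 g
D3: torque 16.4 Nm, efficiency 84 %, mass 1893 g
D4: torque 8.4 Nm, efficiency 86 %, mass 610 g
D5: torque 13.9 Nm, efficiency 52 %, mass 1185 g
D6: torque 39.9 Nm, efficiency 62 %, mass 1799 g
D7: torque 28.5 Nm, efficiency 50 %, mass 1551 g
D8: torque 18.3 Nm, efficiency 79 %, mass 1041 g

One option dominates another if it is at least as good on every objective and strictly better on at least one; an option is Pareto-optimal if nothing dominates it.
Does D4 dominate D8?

No

D4 vs D8: D4 is worse on torque (8.4 vs 18.3), so it does not dominate D8.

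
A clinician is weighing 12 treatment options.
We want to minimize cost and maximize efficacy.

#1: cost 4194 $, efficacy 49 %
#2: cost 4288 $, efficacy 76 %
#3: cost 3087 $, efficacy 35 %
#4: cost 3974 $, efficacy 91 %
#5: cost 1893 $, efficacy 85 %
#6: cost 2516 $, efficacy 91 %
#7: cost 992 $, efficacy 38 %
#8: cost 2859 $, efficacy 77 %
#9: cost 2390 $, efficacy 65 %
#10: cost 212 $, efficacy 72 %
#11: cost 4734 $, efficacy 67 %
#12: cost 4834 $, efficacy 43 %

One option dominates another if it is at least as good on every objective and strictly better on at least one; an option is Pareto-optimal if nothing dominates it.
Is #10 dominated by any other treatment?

#1: worse on cost (4194 vs 212).
#2: worse on cost (4288 vs 212).
#3: worse on cost (3087 vs 212).
#4: worse on cost (3974 vs 212).
#5: worse on cost (1893 vs 212).
#6: worse on cost (2516 vs 212).
#7: worse on cost (992 vs 212).
#8: worse on cost (2859 vs 212).
#9: worse on cost (2390 vs 212).
#11: worse on cost (4734 vs 212).
#12: worse on cost (4834 vs 212).
No option is at least as good as #10 on every objective and strictly better on one.

No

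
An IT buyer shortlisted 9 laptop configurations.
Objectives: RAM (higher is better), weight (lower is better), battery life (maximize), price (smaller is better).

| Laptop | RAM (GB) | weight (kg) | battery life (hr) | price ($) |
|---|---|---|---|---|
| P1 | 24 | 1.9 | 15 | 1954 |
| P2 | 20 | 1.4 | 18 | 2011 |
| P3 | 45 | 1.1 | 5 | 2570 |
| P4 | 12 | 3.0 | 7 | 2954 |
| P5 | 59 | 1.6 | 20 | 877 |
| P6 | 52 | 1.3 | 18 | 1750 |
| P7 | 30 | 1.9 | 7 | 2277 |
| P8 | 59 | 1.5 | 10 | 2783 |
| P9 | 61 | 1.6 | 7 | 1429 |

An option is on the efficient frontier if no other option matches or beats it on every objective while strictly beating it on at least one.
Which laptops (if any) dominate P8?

none

P1: worse on RAM (24 vs 59).
P2: worse on RAM (20 vs 59).
P3: worse on RAM (45 vs 59).
P4: worse on RAM (12 vs 59).
P5: worse on weight (1.6 vs 1.5).
P6: worse on RAM (52 vs 59).
P7: worse on RAM (30 vs 59).
P9: worse on weight (1.6 vs 1.5).
No option dominates P8.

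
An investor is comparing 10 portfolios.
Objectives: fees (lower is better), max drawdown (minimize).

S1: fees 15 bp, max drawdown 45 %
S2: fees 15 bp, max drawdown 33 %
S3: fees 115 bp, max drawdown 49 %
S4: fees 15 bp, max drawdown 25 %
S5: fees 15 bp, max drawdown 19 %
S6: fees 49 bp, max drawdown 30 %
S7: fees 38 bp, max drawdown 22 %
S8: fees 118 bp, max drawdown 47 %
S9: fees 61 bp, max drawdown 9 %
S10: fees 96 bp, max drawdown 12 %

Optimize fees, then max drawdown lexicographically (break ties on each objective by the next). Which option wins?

First minimize fees: best is 15, kept {S1, S2, S4, S5}.
Then minimize max drawdown: best is 19, kept {S5}.

S5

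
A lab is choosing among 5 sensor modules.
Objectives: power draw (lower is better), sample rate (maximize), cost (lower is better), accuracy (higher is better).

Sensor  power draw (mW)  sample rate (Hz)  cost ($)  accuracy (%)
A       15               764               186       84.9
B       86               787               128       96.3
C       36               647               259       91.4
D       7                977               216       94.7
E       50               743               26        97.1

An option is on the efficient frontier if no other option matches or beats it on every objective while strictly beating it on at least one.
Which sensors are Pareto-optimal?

A, B, D, E

A: not dominated.
B: not dominated.
C: dominated by D (power draw 7≤36, sample rate 977≥647, cost 216≤259, accuracy 94.7≥91.4).
D: not dominated (best power draw).
E: not dominated (best cost).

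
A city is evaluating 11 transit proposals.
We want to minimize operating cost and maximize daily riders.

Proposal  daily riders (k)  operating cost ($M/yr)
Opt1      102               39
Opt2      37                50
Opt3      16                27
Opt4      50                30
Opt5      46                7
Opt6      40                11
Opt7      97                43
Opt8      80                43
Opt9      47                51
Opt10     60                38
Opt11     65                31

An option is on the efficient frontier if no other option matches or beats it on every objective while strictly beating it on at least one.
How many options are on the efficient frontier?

Opt1: not dominated (best daily riders).
Opt2: dominated by Opt1 (daily riders 102≥37, operating cost 39≤50).
Opt3: dominated by Opt5 (daily riders 46≥16, operating cost 7≤27).
Opt4: not dominated.
Opt5: not dominated (best operating cost).
Opt6: dominated by Opt5 (daily riders 46≥40, operating cost 7≤11).
Opt7: dominated by Opt1 (daily riders 102≥97, operating cost 39≤43).
Opt8: dominated by Opt1 (daily riders 102≥80, operating cost 39≤43).
Opt9: dominated by Opt1 (daily riders 102≥47, operating cost 39≤51).
Opt10: dominated by Opt11 (daily riders 65≥60, operating cost 31≤38).
Opt11: not dominated.
Pareto-optimal: Opt1, Opt4, Opt5, Opt11 → 4.

4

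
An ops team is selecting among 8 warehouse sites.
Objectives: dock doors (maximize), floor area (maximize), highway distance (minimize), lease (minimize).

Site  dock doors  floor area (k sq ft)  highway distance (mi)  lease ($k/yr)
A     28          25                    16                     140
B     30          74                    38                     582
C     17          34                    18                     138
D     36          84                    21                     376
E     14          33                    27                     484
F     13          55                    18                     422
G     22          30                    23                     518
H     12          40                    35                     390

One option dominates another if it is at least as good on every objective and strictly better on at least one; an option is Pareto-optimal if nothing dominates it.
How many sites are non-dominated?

A: not dominated (best highway distance).
B: dominated by D (dock doors 36≥30, floor area 84≥74, highway distance 21≤38, lease 376≤582).
C: not dominated (best lease).
D: not dominated (best dock doors).
E: dominated by C (dock doors 17≥14, floor area 34≥33, highway distance 18≤27, lease 138≤484).
F: not dominated.
G: dominated by D (dock doors 36≥22, floor area 84≥30, highway distance 21≤23, lease 376≤518).
H: dominated by D (dock doors 36≥12, floor area 84≥40, highway distance 21≤35, lease 376≤390).
Pareto-optimal: A, C, D, F → 4.

4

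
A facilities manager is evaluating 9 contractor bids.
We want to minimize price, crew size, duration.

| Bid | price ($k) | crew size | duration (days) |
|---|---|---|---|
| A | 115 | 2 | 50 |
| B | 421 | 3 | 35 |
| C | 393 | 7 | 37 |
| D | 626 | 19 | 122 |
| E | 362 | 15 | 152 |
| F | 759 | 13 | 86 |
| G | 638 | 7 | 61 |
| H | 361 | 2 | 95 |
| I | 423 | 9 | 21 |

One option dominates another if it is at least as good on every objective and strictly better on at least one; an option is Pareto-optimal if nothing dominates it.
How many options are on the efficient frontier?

A: not dominated (best price).
B: not dominated.
C: not dominated.
D: dominated by A (price 115≤626, crew size 2≤19, duration 50≤122).
E: dominated by A (price 115≤362, crew size 2≤15, duration 50≤152).
F: dominated by A (price 115≤759, crew size 2≤13, duration 50≤86).
G: dominated by A (price 115≤638, crew size 2≤7, duration 50≤61).
H: dominated by A (price 115≤361, crew size 2≤2, duration 50≤95).
I: not dominated (best duration).
Pareto-optimal: A, B, C, I → 4.

4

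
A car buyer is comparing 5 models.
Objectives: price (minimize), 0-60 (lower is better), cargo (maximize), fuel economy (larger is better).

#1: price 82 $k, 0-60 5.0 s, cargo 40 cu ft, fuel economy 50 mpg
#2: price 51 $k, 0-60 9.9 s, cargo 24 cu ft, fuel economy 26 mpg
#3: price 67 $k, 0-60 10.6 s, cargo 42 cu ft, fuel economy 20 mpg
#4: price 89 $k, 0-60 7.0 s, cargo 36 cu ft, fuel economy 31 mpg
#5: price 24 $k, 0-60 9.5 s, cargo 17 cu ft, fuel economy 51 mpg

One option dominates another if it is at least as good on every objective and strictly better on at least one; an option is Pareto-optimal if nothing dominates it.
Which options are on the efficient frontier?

#1: not dominated (best 0-60).
#2: not dominated.
#3: not dominated (best cargo).
#4: dominated by #1 (price 82≤89, 0-60 5.0≤7.0, cargo 40≥36, fuel economy 50≥31).
#5: not dominated (best price).

#1, #2, #3, #5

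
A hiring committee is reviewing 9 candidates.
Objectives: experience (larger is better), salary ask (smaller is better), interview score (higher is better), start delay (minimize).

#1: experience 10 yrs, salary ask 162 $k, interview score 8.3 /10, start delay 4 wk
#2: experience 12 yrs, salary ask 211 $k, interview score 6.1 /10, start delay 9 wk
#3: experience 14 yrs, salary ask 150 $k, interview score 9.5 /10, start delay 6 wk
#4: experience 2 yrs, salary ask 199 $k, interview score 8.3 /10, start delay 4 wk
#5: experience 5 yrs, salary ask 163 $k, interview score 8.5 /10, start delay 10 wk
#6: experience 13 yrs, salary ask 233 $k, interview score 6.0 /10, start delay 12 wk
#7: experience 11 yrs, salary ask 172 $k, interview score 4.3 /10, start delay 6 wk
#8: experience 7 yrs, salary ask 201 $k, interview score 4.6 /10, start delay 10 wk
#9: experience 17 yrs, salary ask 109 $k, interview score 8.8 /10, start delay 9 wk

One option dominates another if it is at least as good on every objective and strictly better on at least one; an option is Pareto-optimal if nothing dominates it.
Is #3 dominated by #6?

#6 vs #3: #6 is worse on experience (13 vs 14), so it does not dominate #3.

No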